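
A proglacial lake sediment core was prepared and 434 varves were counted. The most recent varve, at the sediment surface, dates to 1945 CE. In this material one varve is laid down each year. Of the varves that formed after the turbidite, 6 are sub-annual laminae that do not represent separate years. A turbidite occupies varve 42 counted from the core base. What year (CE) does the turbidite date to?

The turbidite sits at varve 42 from the core base, so 434 − 42 = 392 varves formed after it.
392 − 6 false = 386 true varves after the turbidite.
Counting back 386 years from 1945 CE places the turbidite in 1945 − 386 = 1559 CE.

1559 CE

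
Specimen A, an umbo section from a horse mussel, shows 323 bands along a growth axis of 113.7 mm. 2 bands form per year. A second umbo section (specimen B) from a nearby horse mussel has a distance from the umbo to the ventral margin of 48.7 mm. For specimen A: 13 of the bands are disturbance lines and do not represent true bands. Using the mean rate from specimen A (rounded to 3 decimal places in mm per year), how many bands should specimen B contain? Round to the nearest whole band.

133 bands

Specimen A: after corrections the count is 323 − 13 = 310 bands.
Specimen A: 310 bands at 2 per year is 310 / 2 = 155 years.
A: 113.7 mm over 155 years gives 113.7 / 155 ≈ 0.734 mm per year.
B spans 48.7 / 0.734 = 66.35 years; at 2 bands per year that is 66.35 × 2 ≈ 133 bands.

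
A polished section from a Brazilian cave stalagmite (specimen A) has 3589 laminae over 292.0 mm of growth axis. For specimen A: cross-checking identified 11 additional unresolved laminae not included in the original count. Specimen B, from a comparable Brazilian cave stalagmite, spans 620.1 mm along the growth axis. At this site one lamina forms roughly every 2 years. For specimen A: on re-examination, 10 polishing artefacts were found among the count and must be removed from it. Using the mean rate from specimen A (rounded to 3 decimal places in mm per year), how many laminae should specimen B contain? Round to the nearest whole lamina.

Specimen A: after corrections the count is 3589 − 10 + 11 = 3590 laminae.
Specimen A: at 2 years per lamina, 3590 × 2 = 7180 years.
A: 292.0 mm over 7180 years gives 292.0 / 7180 ≈ 0.041 mm per year.
Specimen B: 620.1 mm / 0.041 mm per year = 15124.39 years; at 2 years per lamina that is 15124.39 / 2 ≈ 7562 laminae.

7562 laminae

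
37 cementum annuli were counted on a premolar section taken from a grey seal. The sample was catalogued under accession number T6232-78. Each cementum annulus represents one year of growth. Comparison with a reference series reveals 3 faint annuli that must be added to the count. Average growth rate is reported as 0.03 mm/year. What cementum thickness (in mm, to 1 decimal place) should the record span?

Adjusted count: 37 + 3 = 40 cementum annuli.
40 years at 0.03 mm/year gives 0.03 × 40 = 1.2 mm.

1.2 mm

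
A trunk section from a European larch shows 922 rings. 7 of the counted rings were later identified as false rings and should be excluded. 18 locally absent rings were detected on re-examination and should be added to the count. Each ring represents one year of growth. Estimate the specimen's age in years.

933 years

True ring count = 922 − 7 + 18 = 933.
One ring per year makes the duration 933 years.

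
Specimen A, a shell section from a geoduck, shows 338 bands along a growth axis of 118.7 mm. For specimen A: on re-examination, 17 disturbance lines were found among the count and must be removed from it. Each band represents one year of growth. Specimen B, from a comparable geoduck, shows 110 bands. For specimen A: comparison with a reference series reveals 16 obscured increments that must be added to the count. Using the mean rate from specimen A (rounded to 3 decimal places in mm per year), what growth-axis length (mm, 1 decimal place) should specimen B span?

38.7 mm

Specimen A: correcting the raw count gives 338 − 17 + 16 = 337 true bands.
A: Extension rate ≈ 118.7 / 337 = 0.352 mm per year.
Length of B = 0.352 × 110 = 38.7 mm.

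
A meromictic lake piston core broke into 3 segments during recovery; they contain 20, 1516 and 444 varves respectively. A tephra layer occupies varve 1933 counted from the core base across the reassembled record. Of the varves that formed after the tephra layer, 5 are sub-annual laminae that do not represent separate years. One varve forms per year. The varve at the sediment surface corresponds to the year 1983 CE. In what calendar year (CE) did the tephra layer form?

1941 CE

Total varves = 20 + 1516 + 444 = 1980.
The tephra layer sits at varve 1933 from the core base, so 1980 − 1933 = 47 varves formed after it.
Excluding 5 false varves: 47 − 5 = 42.
Counting back 42 years from 1983 CE places the tephra layer in 1983 − 42 = 1941 CE.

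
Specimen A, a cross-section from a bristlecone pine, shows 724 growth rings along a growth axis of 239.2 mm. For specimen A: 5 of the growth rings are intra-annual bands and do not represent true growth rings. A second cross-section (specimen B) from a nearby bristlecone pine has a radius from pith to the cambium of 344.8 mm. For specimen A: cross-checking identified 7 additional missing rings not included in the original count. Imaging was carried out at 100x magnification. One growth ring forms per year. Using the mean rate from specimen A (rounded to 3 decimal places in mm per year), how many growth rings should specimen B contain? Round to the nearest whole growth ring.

1048 growth rings

Specimen A: after corrections the count is 724 − 5 + 7 = 726 growth rings.
A: Mean rate = 239.2 mm / 726 years ≈ 0.329 mm/yr.
B spans 344.8 / 0.329 = 1048.02 years ≈ 1048 growth rings.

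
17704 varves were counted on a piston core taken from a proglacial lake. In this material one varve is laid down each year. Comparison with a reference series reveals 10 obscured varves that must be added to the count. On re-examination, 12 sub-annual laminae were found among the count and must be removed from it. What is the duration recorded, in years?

Correcting the raw count gives 17704 − 12 + 10 = 17702 true varves.
One varve per year makes the duration 17702 years.

17702 years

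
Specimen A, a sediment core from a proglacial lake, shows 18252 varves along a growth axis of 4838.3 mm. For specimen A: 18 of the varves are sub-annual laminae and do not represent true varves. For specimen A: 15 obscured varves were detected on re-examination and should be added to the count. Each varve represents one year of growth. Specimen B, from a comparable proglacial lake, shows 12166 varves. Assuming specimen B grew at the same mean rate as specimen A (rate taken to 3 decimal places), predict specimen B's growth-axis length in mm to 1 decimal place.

Specimen A: adjusted count: 18252 − 18 + 15 = 18249 varves.
A: Mean rate = 4838.3 mm / 18249 years ≈ 0.265 mm per year.
B's length ≈ 0.265 × 12166 = 3224.0 mm.

3224.0 mm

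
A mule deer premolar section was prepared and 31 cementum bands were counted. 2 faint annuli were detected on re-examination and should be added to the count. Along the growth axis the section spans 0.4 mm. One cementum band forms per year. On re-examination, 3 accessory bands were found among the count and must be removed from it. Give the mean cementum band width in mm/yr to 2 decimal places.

True cementum band count = 31 − 3 + 2 = 30.
0.4 mm over 30 years gives 0.4 / 30 ≈ 0.01 mm/yr.

0.01 mm/yr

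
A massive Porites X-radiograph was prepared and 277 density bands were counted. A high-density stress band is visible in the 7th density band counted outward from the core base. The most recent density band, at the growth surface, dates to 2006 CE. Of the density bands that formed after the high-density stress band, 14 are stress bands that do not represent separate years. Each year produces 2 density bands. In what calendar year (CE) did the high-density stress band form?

1878 CE

277 − 7 = 270 density bands lie beyond the high-density stress band toward the growth surface.
Excluding 14 false density bands: 270 − 14 = 256.
With 2 density bands per year, 256 / 2 = 128 years.
Counting back 128 years from 2006 CE places the high-density stress band in 2006 − 128 = 1878 CE.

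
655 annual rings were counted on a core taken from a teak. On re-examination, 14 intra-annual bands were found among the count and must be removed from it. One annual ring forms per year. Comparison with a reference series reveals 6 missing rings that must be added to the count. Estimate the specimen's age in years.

After corrections the count is 655 − 14 + 6 = 647 annual rings.
With a one-to-one annual ring periodicity this is 647 years.

647 years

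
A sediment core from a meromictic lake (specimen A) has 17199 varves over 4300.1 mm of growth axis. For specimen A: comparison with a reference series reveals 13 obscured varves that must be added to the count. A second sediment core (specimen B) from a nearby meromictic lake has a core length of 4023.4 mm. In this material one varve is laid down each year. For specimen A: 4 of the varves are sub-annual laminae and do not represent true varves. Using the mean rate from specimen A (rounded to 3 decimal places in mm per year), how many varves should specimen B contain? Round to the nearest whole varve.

Specimen A: correcting the raw count gives 17199 − 4 + 13 = 17208 true varves.
A: Mean rate = 4300.1 mm / 17208 years ≈ 0.250 mm/yr.
Specimen B: 4023.4 mm / 0.250 mm per year = 16093.60 years ≈ 16094 varves.

16094 varves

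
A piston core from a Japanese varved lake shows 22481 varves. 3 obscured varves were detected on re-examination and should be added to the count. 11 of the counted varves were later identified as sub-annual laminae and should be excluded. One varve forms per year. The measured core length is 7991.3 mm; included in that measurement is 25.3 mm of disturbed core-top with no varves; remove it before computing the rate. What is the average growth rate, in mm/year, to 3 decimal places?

0.354 mm/year

True varve count = 22481 − 11 + 3 = 22473.
Removing the 25.3 mm offcut leaves 7991.3 − 25.3 = 7966.0 mm.
Extension rate ≈ 7966.0 / 22473 = 0.354 mm/year.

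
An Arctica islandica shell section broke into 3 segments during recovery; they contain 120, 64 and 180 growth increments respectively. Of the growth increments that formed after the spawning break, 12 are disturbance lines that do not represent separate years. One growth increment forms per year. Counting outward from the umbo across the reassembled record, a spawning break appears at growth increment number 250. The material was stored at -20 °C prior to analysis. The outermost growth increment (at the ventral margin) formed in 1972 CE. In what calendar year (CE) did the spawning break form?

1870 CE

Total growth increments = 120 + 64 + 180 = 364.
Between growth increment 250 and the ventral margin there are 364 − 250 = 114 growth increments.
Removing the 12 false growth increments leaves 114 − 12 = 102 true growth increments beyond the spawning break.
1972 − 102 = 1870 CE.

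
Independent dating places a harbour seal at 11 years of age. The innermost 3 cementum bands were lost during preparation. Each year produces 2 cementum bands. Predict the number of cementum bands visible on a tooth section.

11 years at 2 cementum bands per year gives 11 × 2 = 22 cementum bands.
Less the 3 uncaptured cementum bands: 22 − 3 = 19.

19 cementum bands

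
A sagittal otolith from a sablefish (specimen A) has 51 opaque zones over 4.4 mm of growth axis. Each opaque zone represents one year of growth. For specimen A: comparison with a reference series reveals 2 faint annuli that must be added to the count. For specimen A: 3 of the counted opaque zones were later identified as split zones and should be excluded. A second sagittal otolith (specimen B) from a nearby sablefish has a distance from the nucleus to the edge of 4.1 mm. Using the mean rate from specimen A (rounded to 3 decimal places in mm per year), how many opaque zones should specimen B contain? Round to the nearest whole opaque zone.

47 opaque zones

Specimen A: adjusted count: 51 − 3 + 2 = 50 opaque zones.
A: Mean rate = 4.4 mm / 50 years ≈ 0.088 mm per year.
For B, 4.1 / 0.088 = 46.59 years ≈ 47 opaque zones.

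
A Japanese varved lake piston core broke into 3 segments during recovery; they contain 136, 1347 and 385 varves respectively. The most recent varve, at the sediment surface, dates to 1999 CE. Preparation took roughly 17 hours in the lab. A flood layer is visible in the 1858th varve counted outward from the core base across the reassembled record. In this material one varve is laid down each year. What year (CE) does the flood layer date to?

1989 CE

Total varves = 136 + 1347 + 385 = 1868.
1868 − 1858 = 10 varves lie beyond the flood layer toward the sediment surface.
The varve at the sediment surface is 1999 CE, so the flood layer dates to 1999 − 10 = 1989 CE.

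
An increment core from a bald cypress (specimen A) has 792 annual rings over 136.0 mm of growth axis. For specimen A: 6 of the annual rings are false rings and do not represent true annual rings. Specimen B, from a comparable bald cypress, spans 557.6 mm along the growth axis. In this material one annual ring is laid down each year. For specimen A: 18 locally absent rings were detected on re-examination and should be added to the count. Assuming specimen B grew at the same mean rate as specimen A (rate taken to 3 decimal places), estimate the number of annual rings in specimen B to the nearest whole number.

Specimen A: correcting the raw count gives 792 − 6 + 18 = 804 true annual rings.
A: Extension rate ≈ 136.0 / 804 = 0.169 mm per year.
Specimen B: 557.6 mm / 0.169 mm per year = 3299.41 years ≈ 3299 annual rings.

3299 annual rings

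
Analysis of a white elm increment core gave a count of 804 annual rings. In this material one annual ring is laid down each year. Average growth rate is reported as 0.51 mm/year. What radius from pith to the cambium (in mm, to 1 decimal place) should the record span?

The record spans 804 years at 0.51 mm per year.
804 years at 0.51 mm/year gives 0.51 × 804 = 410.0 mm.

410.0 mm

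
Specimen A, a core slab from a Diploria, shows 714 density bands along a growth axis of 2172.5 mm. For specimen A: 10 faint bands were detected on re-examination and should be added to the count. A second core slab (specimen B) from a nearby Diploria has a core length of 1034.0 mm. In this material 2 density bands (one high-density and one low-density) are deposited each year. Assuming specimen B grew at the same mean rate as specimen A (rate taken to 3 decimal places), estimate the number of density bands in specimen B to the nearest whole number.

345 density bands

Specimen A: correcting the raw count gives 714 + 10 = 724 true density bands.
Specimen A: dividing by 2 density bands per year: 724 / 2 = 362 years.
A: Mean rate = 2172.5 mm / 362 years ≈ 6.001 mm/year.
Specimen B: 1034.0 mm / 6.001 mm per year = 172.30 years; at 2 density bands per year that is 172.30 × 2 ≈ 345 density bands.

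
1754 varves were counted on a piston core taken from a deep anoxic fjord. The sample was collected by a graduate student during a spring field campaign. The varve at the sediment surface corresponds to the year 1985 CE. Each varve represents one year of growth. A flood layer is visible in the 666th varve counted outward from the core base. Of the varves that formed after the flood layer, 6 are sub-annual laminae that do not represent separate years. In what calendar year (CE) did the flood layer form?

903 CE

Between varve 666 and the sediment surface there are 1754 − 666 = 1088 varves.
1088 − 6 false = 1082 true varves after the flood layer.
1985 − 1082 = 903 CE.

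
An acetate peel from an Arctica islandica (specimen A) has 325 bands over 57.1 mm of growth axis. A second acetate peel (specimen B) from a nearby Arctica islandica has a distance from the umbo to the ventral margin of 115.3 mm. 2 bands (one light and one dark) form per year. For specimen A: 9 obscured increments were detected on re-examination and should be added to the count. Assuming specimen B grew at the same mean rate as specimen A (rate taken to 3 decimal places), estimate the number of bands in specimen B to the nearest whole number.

674 bands

Specimen A: correcting the raw count gives 325 + 9 = 334 true bands.
Specimen A: dividing by 2 bands per year: 334 / 2 = 167 years.
A: Extension rate ≈ 57.1 / 167 = 0.342 mm/year.
Specimen B: 115.3 mm / 0.342 mm per year = 337.13 years; at 2 bands per year that is 337.13 × 2 ≈ 674 bands.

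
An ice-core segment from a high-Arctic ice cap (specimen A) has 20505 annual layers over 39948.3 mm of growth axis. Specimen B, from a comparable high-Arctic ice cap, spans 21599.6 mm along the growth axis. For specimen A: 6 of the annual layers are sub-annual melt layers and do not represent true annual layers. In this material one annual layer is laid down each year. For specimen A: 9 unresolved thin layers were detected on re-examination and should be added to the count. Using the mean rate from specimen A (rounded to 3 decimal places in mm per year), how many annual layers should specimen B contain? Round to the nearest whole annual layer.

11088 annual layers

Specimen A: adjusted count: 20505 − 6 + 9 = 20508 annual layers.
A: Extension rate ≈ 39948.3 / 20508 = 1.948 mm/yr.
B spans 21599.6 / 1.948 = 11088.09 years ≈ 11088 annual layers.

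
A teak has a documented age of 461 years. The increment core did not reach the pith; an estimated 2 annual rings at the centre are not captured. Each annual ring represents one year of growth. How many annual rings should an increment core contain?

459 annual rings

Expected annual rings over 461 years: 461.
Less the 2 uncaptured annual rings: 461 − 2 = 459.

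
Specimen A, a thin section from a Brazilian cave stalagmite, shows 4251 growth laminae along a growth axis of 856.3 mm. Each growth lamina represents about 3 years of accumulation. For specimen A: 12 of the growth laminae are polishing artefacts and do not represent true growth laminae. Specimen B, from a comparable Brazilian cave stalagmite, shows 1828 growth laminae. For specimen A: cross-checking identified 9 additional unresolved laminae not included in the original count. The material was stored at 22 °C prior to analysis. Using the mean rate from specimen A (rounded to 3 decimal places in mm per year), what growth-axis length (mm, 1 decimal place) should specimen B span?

Specimen A: true growth lamina count = 4251 − 12 + 9 = 4248.
Specimen A: 4248 growth laminae at 3 years each span 4248 × 3 = 12744 years.
A: Mean rate = 856.3 mm / 12744 years ≈ 0.067 mm per year.
Specimen B: at 3 years per growth lamina, 1828 × 3 = 5484 years. Length of B = 0.067 × 5484 = 367.4 mm.

367.4 mm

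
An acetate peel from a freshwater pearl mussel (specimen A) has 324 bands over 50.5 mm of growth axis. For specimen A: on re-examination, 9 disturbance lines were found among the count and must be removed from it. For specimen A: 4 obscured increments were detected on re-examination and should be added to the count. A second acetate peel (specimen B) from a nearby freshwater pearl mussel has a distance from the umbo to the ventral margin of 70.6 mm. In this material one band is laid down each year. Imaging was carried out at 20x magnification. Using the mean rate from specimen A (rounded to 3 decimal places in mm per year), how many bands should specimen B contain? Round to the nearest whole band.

Specimen A: correcting the raw count gives 324 − 9 + 4 = 319 true bands.
A: Extension rate ≈ 50.5 / 319 = 0.158 mm/yr.
Specimen B: 70.6 mm / 0.158 mm per year = 446.84 years ≈ 447 bands.

447 bands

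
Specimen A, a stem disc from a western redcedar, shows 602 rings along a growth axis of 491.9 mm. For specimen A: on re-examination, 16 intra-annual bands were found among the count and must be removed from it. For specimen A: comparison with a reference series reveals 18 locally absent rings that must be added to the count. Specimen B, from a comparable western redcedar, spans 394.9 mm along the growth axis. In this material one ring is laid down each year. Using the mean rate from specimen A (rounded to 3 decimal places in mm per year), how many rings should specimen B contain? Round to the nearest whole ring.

485 rings

Specimen A: after corrections the count is 602 − 16 + 18 = 604 rings.
A: Mean rate = 491.9 mm / 604 years ≈ 0.814 mm/year.
B spans 394.9 / 0.814 = 485.14 years ≈ 485 rings.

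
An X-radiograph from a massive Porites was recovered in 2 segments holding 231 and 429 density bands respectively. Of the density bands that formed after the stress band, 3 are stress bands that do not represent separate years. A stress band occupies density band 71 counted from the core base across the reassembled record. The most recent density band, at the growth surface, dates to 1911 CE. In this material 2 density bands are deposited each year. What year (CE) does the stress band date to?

1618 CE

Total density bands = 231 + 429 = 660.
Between density band 71 and the growth surface there are 660 − 71 = 589 density bands.
Excluding 3 false density bands: 589 − 3 = 586.
586 density bands at 2 per year is 586 / 2 = 293 years.
Counting back 293 years from 1911 CE places the stress band in 1911 − 293 = 1618 CE.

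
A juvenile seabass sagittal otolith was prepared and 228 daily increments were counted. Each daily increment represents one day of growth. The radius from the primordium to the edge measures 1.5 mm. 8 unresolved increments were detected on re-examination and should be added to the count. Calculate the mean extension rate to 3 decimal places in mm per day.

True daily increment count = 228 + 8 = 236.
Extension rate ≈ 1.5 / 236 = 0.006 mm per day.

0.006 mm per day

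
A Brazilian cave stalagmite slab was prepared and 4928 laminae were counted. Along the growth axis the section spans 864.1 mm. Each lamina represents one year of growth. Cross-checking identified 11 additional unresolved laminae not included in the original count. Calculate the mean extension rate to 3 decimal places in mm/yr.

0.175 mm/yr

Correcting the raw count gives 4928 + 11 = 4939 true laminae.
864.1 mm over 4939 years gives 864.1 / 4939 ≈ 0.175 mm/yr.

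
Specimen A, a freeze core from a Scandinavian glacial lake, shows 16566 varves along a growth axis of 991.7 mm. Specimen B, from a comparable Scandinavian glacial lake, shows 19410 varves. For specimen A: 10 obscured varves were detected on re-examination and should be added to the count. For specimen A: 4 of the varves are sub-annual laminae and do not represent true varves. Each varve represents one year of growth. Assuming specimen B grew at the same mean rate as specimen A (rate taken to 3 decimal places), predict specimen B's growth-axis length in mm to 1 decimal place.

Specimen A: correcting the raw count gives 16566 − 4 + 10 = 16572 true varves.
A: 991.7 mm over 16572 years gives 991.7 / 16572 ≈ 0.060 mm/yr.
Length of B = 0.060 × 19410 = 1164.6 mm.

1164.6 mm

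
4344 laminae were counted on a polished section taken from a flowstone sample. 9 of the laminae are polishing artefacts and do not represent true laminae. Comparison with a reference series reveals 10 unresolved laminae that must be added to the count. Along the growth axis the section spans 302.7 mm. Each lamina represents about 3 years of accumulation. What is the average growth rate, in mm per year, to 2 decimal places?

Correcting the raw count gives 4344 − 9 + 10 = 4345 true laminae.
Multiplying by 3 years per lamina: 4345 × 3 = 13035 years.
Mean rate = 302.7 mm / 13035 years ≈ 0.02 mm per year.

0.02 mm per year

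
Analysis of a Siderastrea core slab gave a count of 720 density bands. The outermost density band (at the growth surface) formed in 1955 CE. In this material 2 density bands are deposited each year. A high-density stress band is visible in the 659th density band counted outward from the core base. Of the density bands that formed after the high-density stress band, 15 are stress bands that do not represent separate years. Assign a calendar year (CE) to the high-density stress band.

1932 CE

720 − 659 = 61 density bands lie beyond the high-density stress band toward the growth surface.
Excluding 15 false density bands: 61 − 15 = 46.
Dividing by 2 density bands per year: 46 / 2 = 23 years.
The density band at the growth surface is 1955 CE, so the high-density stress band dates to 1955 − 23 = 1932 CE.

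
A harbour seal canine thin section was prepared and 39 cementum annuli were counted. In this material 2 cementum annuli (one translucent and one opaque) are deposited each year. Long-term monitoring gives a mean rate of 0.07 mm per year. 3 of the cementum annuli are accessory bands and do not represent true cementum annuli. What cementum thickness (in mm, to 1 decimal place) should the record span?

1.3 mm

Correcting the raw count gives 39 − 3 = 36 true cementum annuli.
With 2 cementum annuli per year, 36 / 2 = 18 years.
18 years at 0.07 mm/year gives 0.07 × 18 = 1.3 mm.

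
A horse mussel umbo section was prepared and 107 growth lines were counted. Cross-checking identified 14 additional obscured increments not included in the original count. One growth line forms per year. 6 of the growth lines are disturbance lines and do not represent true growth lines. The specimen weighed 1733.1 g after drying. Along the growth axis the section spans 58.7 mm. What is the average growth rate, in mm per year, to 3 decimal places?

0.510 mm per year

True growth line count = 107 − 6 + 14 = 115.
58.7 mm over 115 years gives 58.7 / 115 ≈ 0.510 mm per year.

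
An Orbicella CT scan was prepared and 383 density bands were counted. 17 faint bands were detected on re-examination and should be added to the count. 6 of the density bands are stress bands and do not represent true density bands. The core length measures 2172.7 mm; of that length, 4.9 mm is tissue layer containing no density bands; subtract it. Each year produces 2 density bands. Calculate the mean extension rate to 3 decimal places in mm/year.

Correcting the raw count gives 383 − 6 + 17 = 394 true density bands.
Dividing by 2 density bands per year: 394 / 2 = 197 years.
Removing the 4.9 mm offcut leaves 2172.7 − 4.9 = 2167.8 mm.
Extension rate ≈ 2167.8 / 197 = 11.004 mm/year.

11.004 mm/year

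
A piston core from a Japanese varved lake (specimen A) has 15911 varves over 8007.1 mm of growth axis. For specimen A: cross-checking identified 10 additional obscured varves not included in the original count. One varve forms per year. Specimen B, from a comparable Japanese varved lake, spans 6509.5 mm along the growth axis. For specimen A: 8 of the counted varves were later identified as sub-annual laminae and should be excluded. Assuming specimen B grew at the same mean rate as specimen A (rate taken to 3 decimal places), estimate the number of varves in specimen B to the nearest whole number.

12941 varves

Specimen A: correcting the raw count gives 15911 − 8 + 10 = 15913 true varves.
A: Mean rate = 8007.1 mm / 15913 years ≈ 0.503 mm/year.
Specimen B: 6509.5 mm / 0.503 mm per year = 12941.35 years ≈ 12941 varves.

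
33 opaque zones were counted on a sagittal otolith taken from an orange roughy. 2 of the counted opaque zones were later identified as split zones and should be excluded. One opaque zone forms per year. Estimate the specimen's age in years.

31 years

After corrections the count is 33 − 2 = 31 opaque zones.
One opaque zone per year makes the duration 31 years.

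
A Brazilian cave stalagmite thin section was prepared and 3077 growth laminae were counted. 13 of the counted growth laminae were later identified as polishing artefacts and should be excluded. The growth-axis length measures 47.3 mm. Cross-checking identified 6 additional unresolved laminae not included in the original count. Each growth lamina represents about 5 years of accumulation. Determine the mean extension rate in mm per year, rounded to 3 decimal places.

Adjusted count: 3077 − 13 + 6 = 3070 growth laminae.
At 5 years per growth lamina, 3070 × 5 = 15350 years.
Mean rate = 47.3 mm / 15350 years ≈ 0.003 mm per year.

0.003 mm per year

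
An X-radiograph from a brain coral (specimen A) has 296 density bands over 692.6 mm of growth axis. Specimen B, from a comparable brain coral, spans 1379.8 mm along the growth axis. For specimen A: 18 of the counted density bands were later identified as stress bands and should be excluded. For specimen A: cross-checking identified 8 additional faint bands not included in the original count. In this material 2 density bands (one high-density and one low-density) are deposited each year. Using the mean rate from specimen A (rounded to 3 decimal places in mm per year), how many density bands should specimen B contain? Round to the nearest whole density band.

Specimen A: true density band count = 296 − 18 + 8 = 286.
Specimen A: 286 density bands at 2 per year is 286 / 2 = 143 years.
A: Extension rate ≈ 692.6 / 143 = 4.843 mm/year.
For B, 1379.8 / 4.843 = 284.91 years; at 2 density bands per year that is 284.91 × 2 ≈ 570 density bands.

570 density bands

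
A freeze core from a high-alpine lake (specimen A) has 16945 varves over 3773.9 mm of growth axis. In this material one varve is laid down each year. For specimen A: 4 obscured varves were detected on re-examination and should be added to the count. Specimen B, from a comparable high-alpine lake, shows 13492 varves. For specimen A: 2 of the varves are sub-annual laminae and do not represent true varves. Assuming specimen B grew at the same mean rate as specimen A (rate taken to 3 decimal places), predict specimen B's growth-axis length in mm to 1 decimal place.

3008.7 mm

Specimen A: true varve count = 16945 − 2 + 4 = 16947.
A: Extension rate ≈ 3773.9 / 16947 = 0.223 mm/year.
B's length ≈ 0.223 × 13492 = 3008.7 mm.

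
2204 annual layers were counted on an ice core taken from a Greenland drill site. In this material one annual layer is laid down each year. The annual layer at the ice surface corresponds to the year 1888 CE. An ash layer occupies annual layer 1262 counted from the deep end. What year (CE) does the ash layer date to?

The ash layer sits at annual layer 1262 from the deep end, so 2204 − 1262 = 942 annual layers formed after it.
The annual layer at the ice surface is 1888 CE, so the ash layer dates to 1888 − 942 = 946 CE.

946 CE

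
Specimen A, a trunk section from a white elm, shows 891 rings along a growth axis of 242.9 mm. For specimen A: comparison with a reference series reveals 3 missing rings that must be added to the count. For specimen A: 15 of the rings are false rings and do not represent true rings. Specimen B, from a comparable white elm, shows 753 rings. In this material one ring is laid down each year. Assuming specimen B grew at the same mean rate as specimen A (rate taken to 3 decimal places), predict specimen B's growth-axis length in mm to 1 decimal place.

207.8 mm

Specimen A: adjusted count: 891 − 15 + 3 = 879 rings.
A: Extension rate ≈ 242.9 / 879 = 0.276 mm/yr.
B's length ≈ 0.276 × 753 = 207.8 mm.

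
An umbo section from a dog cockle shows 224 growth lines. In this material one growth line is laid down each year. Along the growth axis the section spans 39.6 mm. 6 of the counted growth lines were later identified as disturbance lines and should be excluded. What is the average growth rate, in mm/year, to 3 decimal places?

Adjusted count: 224 − 6 = 218 growth lines.
Mean rate = 39.6 mm / 218 years ≈ 0.182 mm/year.

0.182 mm/year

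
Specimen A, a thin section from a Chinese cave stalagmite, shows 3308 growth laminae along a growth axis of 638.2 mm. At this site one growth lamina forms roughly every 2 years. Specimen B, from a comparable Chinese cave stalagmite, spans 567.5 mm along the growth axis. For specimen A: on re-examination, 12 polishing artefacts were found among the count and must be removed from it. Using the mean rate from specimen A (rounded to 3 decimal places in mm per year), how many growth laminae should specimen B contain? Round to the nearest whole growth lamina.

Specimen A: correcting the raw count gives 3308 − 12 = 3296 true growth laminae.
Specimen A: multiplying by 2 years per growth lamina: 3296 × 2 = 6592 years.
A: 638.2 mm over 6592 years gives 638.2 / 6592 ≈ 0.097 mm per year.
Specimen B: 567.5 mm / 0.097 mm per year = 5850.52 years; at 2 years per growth lamina that is 5850.52 / 2 ≈ 2925 growth laminae.

2925 growth laminae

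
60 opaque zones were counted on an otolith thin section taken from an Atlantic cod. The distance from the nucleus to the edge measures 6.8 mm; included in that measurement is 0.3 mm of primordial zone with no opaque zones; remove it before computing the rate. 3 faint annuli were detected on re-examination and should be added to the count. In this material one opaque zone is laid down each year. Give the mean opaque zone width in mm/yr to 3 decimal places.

0.103 mm/yr

Correcting the raw count gives 60 + 3 = 63 true opaque zones.
Net length = 6.8 − 0.3 = 6.5 mm.
Extension rate ≈ 6.5 / 63 = 0.103 mm/yr.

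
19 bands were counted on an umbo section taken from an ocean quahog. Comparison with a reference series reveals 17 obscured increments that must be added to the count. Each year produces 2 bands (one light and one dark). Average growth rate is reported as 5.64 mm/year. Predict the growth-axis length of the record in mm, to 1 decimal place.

After corrections the count is 19 + 17 = 36 bands.
36 bands at 2 per year is 36 / 2 = 18 years.
Length ≈ 5.64 × 18 = 101.5 mm.

101.5 mm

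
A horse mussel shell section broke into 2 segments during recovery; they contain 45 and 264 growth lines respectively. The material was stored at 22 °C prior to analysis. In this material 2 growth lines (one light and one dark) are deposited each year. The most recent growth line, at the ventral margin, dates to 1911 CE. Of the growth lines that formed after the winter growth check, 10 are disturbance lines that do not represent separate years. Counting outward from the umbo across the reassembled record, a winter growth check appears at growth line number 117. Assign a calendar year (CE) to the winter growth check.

Total growth lines = 45 + 264 = 309.
309 − 117 = 192 growth lines lie beyond the winter growth check toward the ventral margin.
Removing the 10 false growth lines leaves 192 − 10 = 182 true growth lines beyond the winter growth check.
With 2 growth lines per year, 182 / 2 = 91 years.
1911 − 91 = 1820 CE.

1820 CE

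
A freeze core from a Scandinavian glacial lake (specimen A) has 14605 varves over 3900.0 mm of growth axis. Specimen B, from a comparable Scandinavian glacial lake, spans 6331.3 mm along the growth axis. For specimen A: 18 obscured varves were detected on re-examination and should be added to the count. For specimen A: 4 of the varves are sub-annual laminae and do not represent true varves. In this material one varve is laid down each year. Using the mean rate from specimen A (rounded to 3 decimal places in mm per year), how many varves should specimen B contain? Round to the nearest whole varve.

23713 varves

Specimen A: adjusted count: 14605 − 4 + 18 = 14619 varves.
A: Extension rate ≈ 3900.0 / 14619 = 0.267 mm per year.
Specimen B: 6331.3 mm / 0.267 mm per year = 23712.73 years ≈ 23713 varves.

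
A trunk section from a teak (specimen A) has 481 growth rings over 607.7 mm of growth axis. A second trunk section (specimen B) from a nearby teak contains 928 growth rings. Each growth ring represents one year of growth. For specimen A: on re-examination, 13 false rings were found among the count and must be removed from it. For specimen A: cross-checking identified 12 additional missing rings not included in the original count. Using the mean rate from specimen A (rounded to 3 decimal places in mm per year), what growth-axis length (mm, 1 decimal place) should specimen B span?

1174.8 mm

Specimen A: after corrections the count is 481 − 13 + 12 = 480 growth rings.
A: Extension rate ≈ 607.7 / 480 = 1.266 mm/yr.
B's length ≈ 1.266 × 928 = 1174.8 mm.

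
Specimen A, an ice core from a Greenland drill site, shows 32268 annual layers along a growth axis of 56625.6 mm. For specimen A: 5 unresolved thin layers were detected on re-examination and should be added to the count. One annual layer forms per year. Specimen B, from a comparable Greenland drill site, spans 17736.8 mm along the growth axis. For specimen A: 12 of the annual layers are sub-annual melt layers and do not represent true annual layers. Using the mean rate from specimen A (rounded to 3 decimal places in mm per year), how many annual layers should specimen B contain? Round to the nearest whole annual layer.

10106 annual layers

Specimen A: after corrections the count is 32268 − 12 + 5 = 32261 annual layers.
A: Extension rate ≈ 56625.6 / 32261 = 1.755 mm/yr.
For B, 17736.8 / 1.755 = 10106.44 years ≈ 10106 annual layers.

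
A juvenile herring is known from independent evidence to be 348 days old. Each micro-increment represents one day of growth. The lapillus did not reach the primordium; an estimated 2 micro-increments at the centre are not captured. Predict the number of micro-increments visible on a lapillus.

One micro-increment per day gives 348 micro-increments over 348 days.
348 − 2 missed = 346 micro-increments expected in the prepared section.

346 micro-increments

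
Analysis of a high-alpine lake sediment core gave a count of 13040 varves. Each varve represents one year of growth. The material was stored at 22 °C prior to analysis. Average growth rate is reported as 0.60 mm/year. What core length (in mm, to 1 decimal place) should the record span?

13040 years of growth are recorded.
13040 years at 0.60 mm/year gives 0.60 × 13040 = 7824.0 mm.

7824.0 mm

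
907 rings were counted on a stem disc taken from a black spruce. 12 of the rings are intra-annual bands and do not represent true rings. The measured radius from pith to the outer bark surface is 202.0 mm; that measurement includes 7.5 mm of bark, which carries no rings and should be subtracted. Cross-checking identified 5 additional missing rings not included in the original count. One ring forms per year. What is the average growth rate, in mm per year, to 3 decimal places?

0.216 mm per year

Correcting the raw count gives 907 − 12 + 5 = 900 true rings.
Removing the 7.5 mm offcut leaves 202.0 − 7.5 = 194.5 mm.
Extension rate ≈ 194.5 / 900 = 0.216 mm per year.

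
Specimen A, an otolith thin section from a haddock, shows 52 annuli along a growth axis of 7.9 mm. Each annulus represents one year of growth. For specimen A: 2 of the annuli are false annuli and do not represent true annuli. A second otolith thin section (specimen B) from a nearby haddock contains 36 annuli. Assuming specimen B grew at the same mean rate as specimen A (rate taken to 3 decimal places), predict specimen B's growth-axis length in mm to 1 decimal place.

5.7 mm

Specimen A: true annulus count = 52 − 2 = 50.
A: Extension rate ≈ 7.9 / 50 = 0.158 mm/year.
For B, 0.158 mm/year × 36 years = 5.7 mm.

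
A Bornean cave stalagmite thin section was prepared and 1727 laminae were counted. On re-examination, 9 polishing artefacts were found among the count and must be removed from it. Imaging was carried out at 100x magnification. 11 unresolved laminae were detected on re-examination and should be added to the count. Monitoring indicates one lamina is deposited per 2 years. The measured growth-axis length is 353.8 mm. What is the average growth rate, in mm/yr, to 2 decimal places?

0.10 mm/yr

Correcting the raw count gives 1727 − 9 + 11 = 1729 true laminae.
1729 laminae at 2 years each span 1729 × 2 = 3458 years.
353.8 mm over 3458 years gives 353.8 / 3458 ≈ 0.10 mm/yr.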